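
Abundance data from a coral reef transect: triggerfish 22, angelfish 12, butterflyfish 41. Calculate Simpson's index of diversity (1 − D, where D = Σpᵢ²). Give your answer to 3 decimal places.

Total N = 22+12+41 = 75, so the proportions are 0.29333, 0.16, 0.54667 (working shown to 5 dp, full precision carried).
D = 0.29333² + 0.16² + 0.54667² = 0.08604 + 0.02560 + 0.29884 = 0.41049.
So 1 − D = 0.58951, i.e. 0.590 to 3 decimal places.

0.590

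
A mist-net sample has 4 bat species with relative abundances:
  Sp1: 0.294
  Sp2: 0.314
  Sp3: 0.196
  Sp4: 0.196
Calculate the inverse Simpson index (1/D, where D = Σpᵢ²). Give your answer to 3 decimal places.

D = 0.294² + 0.314² + 0.196² + 0.196² = 0.0864360 + 0.0985960 + 0.0384160 + 0.0384160 = 0.2618640 (working shown to 7 dp, full precision carried).
So 1/D = 3.81878, i.e. 3.819 to 3 decimal places.

3.819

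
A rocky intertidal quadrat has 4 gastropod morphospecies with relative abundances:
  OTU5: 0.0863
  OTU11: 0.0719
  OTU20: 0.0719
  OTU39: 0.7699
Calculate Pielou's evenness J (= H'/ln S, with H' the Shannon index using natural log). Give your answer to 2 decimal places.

H' = −Σ pᵢ ln pᵢ = −((-0.2114) + (-0.1893) + (-0.1893) + (-0.2013)) = 0.7913 (working shown to 4 dp, full precision carried).
With S = 4 species, ln S = 1.3863, so J = 0.7913/1.3863 = 0.5708, i.e. 0.57 to 2 decimal places.

0.57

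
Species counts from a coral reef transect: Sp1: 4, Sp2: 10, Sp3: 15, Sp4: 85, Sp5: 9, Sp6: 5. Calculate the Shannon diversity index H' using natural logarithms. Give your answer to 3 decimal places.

Total N = 4+10+15+85+9+5 = 128, so the proportions are 0.03125, 0.07812, 0.11719, 0.66406, 0.07031, 0.03906 (working shown to 5 dp, full precision carried).
Each pᵢ ln pᵢ term: 0.03125×(-3.46574)=-0.10830, 0.07812×(-2.54945)=-0.19918, 0.11719×(-2.14398)=-0.25125, 0.66406×(-0.40938)=-0.27185, 0.07031×(-2.65481)=-0.18667, 0.03906×(-3.24259)=-0.12666.
Sum = -1.14391, so H' = 1.144.

1.144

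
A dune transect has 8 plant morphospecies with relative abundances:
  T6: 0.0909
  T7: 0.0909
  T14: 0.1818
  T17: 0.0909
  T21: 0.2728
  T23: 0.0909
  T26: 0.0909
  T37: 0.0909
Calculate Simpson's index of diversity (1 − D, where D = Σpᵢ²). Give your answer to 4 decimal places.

0.8430

D = 0.0909² + 0.0909² + 0.1818² + 0.0909² + 0.2728² + 0.0909² + 0.0909² + 0.0909² = 0.008263 + 0.008263 + 0.033051 + 0.008263 + 0.074420 + 0.008263 + 0.008263 + 0.008263 = 0.157048 (working shown to 6 dp, full precision carried).
So 1 − D = 0.842952, i.e. 0.8430 to 4 decimal places.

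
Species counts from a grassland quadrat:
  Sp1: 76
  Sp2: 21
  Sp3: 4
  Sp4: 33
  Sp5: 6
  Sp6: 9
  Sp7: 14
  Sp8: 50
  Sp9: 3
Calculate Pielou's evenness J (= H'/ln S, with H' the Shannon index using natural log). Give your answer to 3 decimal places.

0.802

Total N = 76+21+4+33+6+9+14+50+3 = 216, so the proportions are 0.35185, 0.09722, 0.01852, 0.15278, 0.02778, 0.04167, 0.06481, 0.23148, 0.01389 (working shown to 5 dp, full precision carried).
H' = −Σ pᵢ ln pᵢ = −((-0.36753) + (-0.22660) + (-0.07387) + (-0.28703) + (-0.09954) + (-0.13242) + (-0.17735) + (-0.33872) + (-0.05940)) = 1.76245.
With S = 9 species, ln S = 2.19722, so J = 1.76245/2.19722 = 0.80213, i.e. 0.802 to 3 decimal places.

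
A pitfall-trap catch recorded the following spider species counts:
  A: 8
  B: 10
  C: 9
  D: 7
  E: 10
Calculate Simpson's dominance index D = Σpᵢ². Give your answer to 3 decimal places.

0.204

Total N = 8+10+9+7+10 = 44, so the proportions are 0.18182, 0.22727, 0.20455, 0.15909, 0.22727 (working shown to 5 dp, full precision carried).
D = 0.18182² + 0.22727² + 0.20455² + 0.15909² + 0.22727² = 0.03306 + 0.05165 + 0.04184 + 0.02531 + 0.05165 = 0.20351.
To 3 decimal places, D = 0.204.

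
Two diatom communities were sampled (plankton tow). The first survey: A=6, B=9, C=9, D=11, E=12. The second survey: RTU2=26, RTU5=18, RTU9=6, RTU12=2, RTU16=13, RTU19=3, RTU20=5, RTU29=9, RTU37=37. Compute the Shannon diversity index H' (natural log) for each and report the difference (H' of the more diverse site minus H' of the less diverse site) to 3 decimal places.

The first survey: N=47, proportions 0.12766, 0.19149, 0.19149, 0.23404, 0.25532, giving H' = 1.58427 (working shown to 5 dp, full precision carried).
The second survey: N=119, proportions 0.21849, 0.15126, 0.05042, 0.01681, 0.10924, 0.02521, 0.04202, 0.07563, 0.31092, giving H' = 1.86366.
Difference = |1.58427 − 1.86366| = 0.27939, i.e. 0.279 to 3 decimal places.

0.279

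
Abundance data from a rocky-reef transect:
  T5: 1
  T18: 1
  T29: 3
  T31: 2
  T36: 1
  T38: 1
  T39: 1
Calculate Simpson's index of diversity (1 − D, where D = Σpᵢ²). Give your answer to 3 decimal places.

Total N = 1+1+3+2+1+1+1 = 10, so the proportions are 0.1, 0.1, 0.3, 0.2, 0.1, 0.1, 0.1 (working shown to 5 dp, full precision carried).
D = 0.1² + 0.1² + 0.3² + 0.2² + 0.1² + 0.1² + 0.1² = 0.01000 + 0.01000 + 0.09000 + 0.04000 + 0.01000 + 0.01000 + 0.01000 = 0.18000.
So 1 − D = 0.82000, i.e. 0.820 to 3 decimal places.

0.820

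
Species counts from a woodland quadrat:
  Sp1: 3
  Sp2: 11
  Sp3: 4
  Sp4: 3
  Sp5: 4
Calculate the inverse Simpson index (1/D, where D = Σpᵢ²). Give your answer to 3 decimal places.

Total N = 3+11+4+3+4 = 25, so the proportions are 0.12, 0.44, 0.16, 0.12, 0.16 (working shown to 7 dp, full precision carried).
D = 0.12² + 0.44² + 0.16² + 0.12² + 0.16² = 0.0144000 + 0.1936000 + 0.0256000 + 0.0144000 + 0.0256000 = 0.2736000.
So 1/D = 3.65497, i.e. 3.655 to 3 decimal places.

3.655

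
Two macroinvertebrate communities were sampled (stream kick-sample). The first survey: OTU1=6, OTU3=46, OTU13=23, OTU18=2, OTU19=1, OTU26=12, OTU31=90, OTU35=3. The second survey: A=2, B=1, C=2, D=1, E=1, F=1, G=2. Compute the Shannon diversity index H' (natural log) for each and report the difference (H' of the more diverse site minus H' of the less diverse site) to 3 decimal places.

0.494

The first survey: N=183, proportions 0.03279, 0.25137, 0.12568, 0.01093, 0.00546, 0.06557, 0.4918, 0.01639, giving H' = 1.39272 (working shown to 5 dp, full precision carried).
The second survey: N=10, proportions 0.2, 0.1, 0.2, 0.1, 0.1, 0.1, 0.2, giving H' = 1.88670.
Difference = |1.39272 − 1.88670| = 0.49398, i.e. 0.494 to 3 decimal places.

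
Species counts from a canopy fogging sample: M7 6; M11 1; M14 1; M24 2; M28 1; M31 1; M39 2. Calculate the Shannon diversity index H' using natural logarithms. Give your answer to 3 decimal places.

Total N = 6+1+1+2+1+1+2 = 14, so the proportions are 0.42857, 0.07143, 0.07143, 0.14286, 0.07143, 0.07143, 0.14286 (working shown to 5 dp, full precision carried).
Each pᵢ ln pᵢ term: 0.42857×(-0.84730)=-0.36313, 0.07143×(-2.63906)=-0.18850, 0.07143×(-2.63906)=-0.18850, 0.14286×(-1.94591)=-0.27799, 0.07143×(-2.63906)=-0.18850, 0.07143×(-2.63906)=-0.18850, 0.14286×(-1.94591)=-0.27799.
Sum = -1.67312, so H' = 1.673.

1.673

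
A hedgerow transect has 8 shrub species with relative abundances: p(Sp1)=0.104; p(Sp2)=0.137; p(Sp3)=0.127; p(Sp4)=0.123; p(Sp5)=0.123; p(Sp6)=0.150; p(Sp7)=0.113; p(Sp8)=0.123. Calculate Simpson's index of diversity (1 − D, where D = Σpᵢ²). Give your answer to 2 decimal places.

0.87

D = 0.104² + 0.137² + 0.127² + 0.123² + 0.123² + 0.15² + 0.113² + 0.123² = 0.0108 + 0.0188 + 0.0161 + 0.0151 + 0.0151 + 0.0225 + 0.0128 + 0.0151 = 0.1264 (working shown to 4 dp, full precision carried).
So 1 − D = 0.8736, i.e. 0.87 to 2 decimal places.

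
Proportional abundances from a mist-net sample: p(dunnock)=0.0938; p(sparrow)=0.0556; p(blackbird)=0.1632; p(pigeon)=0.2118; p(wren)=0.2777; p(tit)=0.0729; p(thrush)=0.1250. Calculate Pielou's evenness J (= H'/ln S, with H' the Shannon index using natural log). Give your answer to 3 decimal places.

0.932

H' = −Σ pᵢ ln pᵢ = −((-0.22199) + (-0.16066) + (-0.29585) + (-0.32874) + (-0.35579) + (-0.19090) + (-0.25993)) = 1.81385 (working shown to 5 dp, full precision carried).
With S = 7 species, ln S = 1.94591, so J = 1.81385/1.94591 = 0.93214, i.e. 0.932 to 3 decimal places.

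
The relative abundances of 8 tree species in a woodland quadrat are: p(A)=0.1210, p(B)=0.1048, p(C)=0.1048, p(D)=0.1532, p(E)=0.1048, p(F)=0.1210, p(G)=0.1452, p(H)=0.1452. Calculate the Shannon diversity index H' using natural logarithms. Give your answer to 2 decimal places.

2.07

Each pᵢ ln pᵢ term (working shown to 4 dp, full precision carried): 0.121×(-2.1120)=-0.2555, 0.1048×(-2.2557)=-0.2364, 0.1048×(-2.2557)=-0.2364, 0.1532×(-1.8760)=-0.2874, 0.1048×(-2.2557)=-0.2364, 0.121×(-2.1120)=-0.2555, 0.1452×(-1.9296)=-0.2802, 0.1452×(-1.9296)=-0.2802.
Sum = -2.0681, so H' = 2.07.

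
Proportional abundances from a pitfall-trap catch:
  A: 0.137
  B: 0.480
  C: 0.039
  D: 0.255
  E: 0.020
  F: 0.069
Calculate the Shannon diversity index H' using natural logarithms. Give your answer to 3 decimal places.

Each pᵢ ln pᵢ term (working shown to 5 dp, full precision carried): 0.137×(-1.98777)=-0.27233, 0.48×(-0.73397)=-0.35231, 0.039×(-3.24419)=-0.12652, 0.255×(-1.36649)=-0.34846, 0.02×(-3.91202)=-0.07824, 0.069×(-2.67365)=-0.18448.
Sum = -1.36233, so H' = 1.362.

1.362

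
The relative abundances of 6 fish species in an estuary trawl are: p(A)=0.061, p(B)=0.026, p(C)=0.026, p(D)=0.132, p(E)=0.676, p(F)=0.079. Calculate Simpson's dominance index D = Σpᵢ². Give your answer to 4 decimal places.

0.4857

D = 0.061² + 0.026² + 0.026² + 0.132² + 0.676² + 0.079² = 0.003721 + 0.000676 + 0.000676 + 0.017424 + 0.456976 + 0.006241 = 0.485714 (working shown to 6 dp, full precision carried).
To 4 decimal places, D = 0.4857.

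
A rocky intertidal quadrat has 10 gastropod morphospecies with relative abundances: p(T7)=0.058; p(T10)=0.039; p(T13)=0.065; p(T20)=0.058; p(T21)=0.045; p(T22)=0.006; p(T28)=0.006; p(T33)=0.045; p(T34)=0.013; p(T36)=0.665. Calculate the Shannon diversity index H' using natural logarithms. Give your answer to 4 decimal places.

1.3027

Each pᵢ ln pᵢ term (working shown to 6 dp, full precision carried): 0.058×(-2.847312)=-0.165144, 0.039×(-3.244194)=-0.126524, 0.065×(-2.733368)=-0.177669, 0.058×(-2.847312)=-0.165144, 0.045×(-3.101093)=-0.139549, 0.006×(-5.115996)=-0.030696, 0.006×(-5.115996)=-0.030696, 0.045×(-3.101093)=-0.139549, 0.013×(-4.342806)=-0.056456, 0.665×(-0.407968)=-0.271299.
Sum = -1.302726, so H' = 1.3027.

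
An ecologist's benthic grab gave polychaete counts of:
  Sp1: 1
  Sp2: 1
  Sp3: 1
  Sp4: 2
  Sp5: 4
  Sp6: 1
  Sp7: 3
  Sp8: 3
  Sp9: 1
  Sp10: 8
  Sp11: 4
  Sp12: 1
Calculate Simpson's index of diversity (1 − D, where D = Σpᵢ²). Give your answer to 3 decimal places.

0.862

Total N = 1+1+1+2+4+1+3+3+1+8+4+1 = 30, so the proportions are 0.03333, 0.03333, 0.03333, 0.06667, 0.13333, 0.03333, 0.1, 0.1, 0.03333, 0.26667, 0.13333, 0.03333 (working shown to 5 dp, full precision carried).
D = 0.03333² + 0.03333² + 0.03333² + 0.06667² + 0.13333² + 0.03333² + 0.1² + 0.1² + 0.03333² + 0.26667² + 0.13333² + 0.03333² = 0.00111 + 0.00111 + 0.00111 + 0.00444 + 0.01778 + 0.00111 + 0.01000 + 0.01000 + 0.00111 + 0.07111 + 0.01778 + 0.00111 = 0.13778.
So 1 − D = 0.86222, i.e. 0.862 to 3 decimal places.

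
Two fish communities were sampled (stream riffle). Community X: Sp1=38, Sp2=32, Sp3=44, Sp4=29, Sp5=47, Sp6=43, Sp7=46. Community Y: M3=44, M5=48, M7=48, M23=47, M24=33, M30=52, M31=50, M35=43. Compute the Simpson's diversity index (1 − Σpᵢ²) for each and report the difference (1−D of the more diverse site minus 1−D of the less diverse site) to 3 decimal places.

Community X: N=279, proportions 0.1362, 0.1147, 0.15771, 0.10394, 0.16846, 0.15412, 0.16487, giving 1−D = 0.85330 (working shown to 5 dp, full precision carried).
Community Y: N=365, proportions 0.12055, 0.13151, 0.13151, 0.12877, 0.09041, 0.14247, 0.13699, 0.11781, giving 1−D = 0.87318.
Difference = |0.85330 − 0.87318| = 0.01988, i.e. 0.020 to 3 decimal places.

0.020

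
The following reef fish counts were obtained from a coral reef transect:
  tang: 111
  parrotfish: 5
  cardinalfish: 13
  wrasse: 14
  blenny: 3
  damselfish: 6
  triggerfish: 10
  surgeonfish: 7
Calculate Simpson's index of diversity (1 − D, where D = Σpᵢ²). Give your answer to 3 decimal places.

Total N = 111+5+13+14+3+6+10+7 = 169, so the proportions are 0.6568, 0.02959, 0.07692, 0.08284, 0.01775, 0.0355, 0.05917, 0.04142 (working shown to 5 dp, full precision carried).
D = 0.6568² + 0.02959² + 0.07692² + 0.08284² + 0.01775² + 0.0355² + 0.05917² + 0.04142² = 0.43139 + 0.00088 + 0.00592 + 0.00686 + 0.00032 + 0.00126 + 0.00350 + 0.00172 = 0.45184.
So 1 − D = 0.54816, i.e. 0.548 to 3 decimal places.

0.548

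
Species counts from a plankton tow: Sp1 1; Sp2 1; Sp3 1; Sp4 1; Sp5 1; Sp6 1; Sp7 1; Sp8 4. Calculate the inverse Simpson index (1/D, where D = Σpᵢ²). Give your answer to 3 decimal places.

Total N = 1+1+1+1+1+1+1+4 = 11, so the proportions are 0.0909091, 0.0909091, 0.0909091, 0.0909091, 0.0909091, 0.0909091, 0.0909091, 0.3636364 (working shown to 7 dp, full precision carried).
D = 0.0909091² + 0.0909091² + 0.0909091² + 0.0909091² + 0.0909091² + 0.0909091² + 0.0909091² + 0.3636364² = 0.0082645 + 0.0082645 + 0.0082645 + 0.0082645 + 0.0082645 + 0.0082645 + 0.0082645 + 0.1322314 = 0.1900826.
So 1/D = 5.26087, i.e. 5.261 to 3 decimal places.

5.261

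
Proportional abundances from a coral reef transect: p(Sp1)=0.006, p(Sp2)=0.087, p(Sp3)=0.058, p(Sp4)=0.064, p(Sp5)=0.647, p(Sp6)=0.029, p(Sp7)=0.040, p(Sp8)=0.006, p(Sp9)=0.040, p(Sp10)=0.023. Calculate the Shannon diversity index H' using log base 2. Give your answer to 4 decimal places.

1.9383

Each pᵢ log₂ pᵢ term (working shown to 6 dp, full precision carried): 0.006×(-7.380822)=-0.044285, 0.087×(-3.522841)=-0.306487, 0.058×(-4.107803)=-0.238253, 0.064×(-3.965784)=-0.253810, 0.647×(-0.628162)=-0.406421, 0.029×(-5.107803)=-0.148126, 0.04×(-4.643856)=-0.185754, 0.006×(-7.380822)=-0.044285, 0.04×(-4.643856)=-0.185754, 0.023×(-5.442222)=-0.125171.
Sum = -1.938347, so H' = 1.9383.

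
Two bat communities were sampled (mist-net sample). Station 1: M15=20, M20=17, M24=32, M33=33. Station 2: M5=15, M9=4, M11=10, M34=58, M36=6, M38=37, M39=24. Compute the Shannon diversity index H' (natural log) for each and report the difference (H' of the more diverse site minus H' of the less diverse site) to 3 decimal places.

0.279

Station 1: N=102, proportions 0.19608, 0.16667, 0.31373, 0.32353, giving H' = 1.34686 (working shown to 5 dp, full precision carried).
Station 2: N=154, proportions 0.0974, 0.02597, 0.06494, 0.37662, 0.03896, 0.24026, 0.15584, giving H' = 1.62575.
Difference = |1.34686 − 1.62575| = 0.27889, i.e. 0.279 to 3 decimal places.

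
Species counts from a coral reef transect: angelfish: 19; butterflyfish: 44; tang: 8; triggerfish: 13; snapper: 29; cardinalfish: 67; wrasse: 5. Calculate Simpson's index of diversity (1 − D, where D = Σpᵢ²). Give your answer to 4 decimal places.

0.7696

Total N = 19+44+8+13+29+67+5 = 185, so the proportions are 0.102703, 0.237838, 0.043243, 0.07027, 0.156757, 0.362162, 0.027027 (working shown to 6 dp, full precision carried).
D = 0.102703² + 0.237838² + 0.043243² + 0.07027² + 0.156757² + 0.362162² + 0.027027² = 0.010548 + 0.056567 + 0.001870 + 0.004938 + 0.024573 + 0.131161 + 0.000730 = 0.230387.
So 1 − D = 0.769613, i.e. 0.7696 to 4 decimal places.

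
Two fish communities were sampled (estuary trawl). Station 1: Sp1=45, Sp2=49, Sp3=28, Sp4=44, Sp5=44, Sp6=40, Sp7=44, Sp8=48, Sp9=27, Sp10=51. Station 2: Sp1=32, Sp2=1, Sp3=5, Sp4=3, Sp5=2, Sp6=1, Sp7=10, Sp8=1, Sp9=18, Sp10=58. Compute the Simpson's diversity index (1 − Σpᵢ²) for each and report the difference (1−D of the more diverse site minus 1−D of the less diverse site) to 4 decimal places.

0.1793

Station 1: N=420, proportions 0.107143, 0.116667, 0.066667, 0.104762, 0.104762, 0.095238, 0.104762, 0.114286, 0.064286, 0.121429, giving 1−D = 0.896531 (working shown to 6 dp, full precision carried).
Station 2: N=131, proportions 0.244275, 0.007634, 0.038168, 0.022901, 0.015267, 0.007634, 0.076336, 0.007634, 0.137405, 0.442748, giving 1−D = 0.717208.
Difference = |0.896531 − 0.717208| = 0.179323, i.e. 0.1793 to 4 decimal places.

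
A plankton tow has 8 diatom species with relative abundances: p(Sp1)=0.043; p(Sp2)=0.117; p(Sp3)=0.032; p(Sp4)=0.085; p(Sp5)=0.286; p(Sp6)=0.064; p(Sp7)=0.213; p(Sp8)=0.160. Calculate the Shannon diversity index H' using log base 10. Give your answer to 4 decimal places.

Each pᵢ log₁₀ pᵢ term (working shown to 6 dp, full precision carried): 0.043×(-1.366532)=-0.058761, 0.117×(-0.931814)=-0.109022, 0.032×(-1.494850)=-0.047835, 0.085×(-1.070581)=-0.090999, 0.286×(-0.543634)=-0.155479, 0.064×(-1.193820)=-0.076404, 0.213×(-0.671620)=-0.143055, 0.16×(-0.795880)=-0.127341.
Sum = -0.808897, so H' = 0.8089.

0.8089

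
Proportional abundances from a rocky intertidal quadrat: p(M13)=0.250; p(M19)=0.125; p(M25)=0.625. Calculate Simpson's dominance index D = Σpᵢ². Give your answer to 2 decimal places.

D = 0.25² + 0.125² + 0.625² = 0.0625 + 0.0156 + 0.3906 = 0.4688 (working shown to 4 dp, full precision carried).
To 2 decimal places, D = 0.47.

0.47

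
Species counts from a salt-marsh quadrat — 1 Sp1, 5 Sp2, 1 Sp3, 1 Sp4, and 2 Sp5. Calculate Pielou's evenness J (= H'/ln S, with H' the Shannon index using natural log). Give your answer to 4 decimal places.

0.8445

Total N = 1+5+1+1+2 = 10, so the proportions are 0.1, 0.5, 0.1, 0.1, 0.2 (working shown to 6 dp, full precision carried).
H' = −Σ pᵢ ln pᵢ = −((-0.230259) + (-0.346574) + (-0.230259) + (-0.230259) + (-0.321888)) = 1.359237.
With S = 5 species, ln S = 1.609438, so J = 1.359237/1.609438 = 0.844541, i.e. 0.8445 to 4 decimal places.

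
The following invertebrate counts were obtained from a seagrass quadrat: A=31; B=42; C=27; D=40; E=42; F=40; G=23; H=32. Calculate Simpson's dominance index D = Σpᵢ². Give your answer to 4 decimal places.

Total N = 31+42+27+40+42+40+23+32 = 277, so the proportions are 0.111913, 0.151625, 0.097473, 0.144404, 0.151625, 0.144404, 0.083032, 0.115523 (working shown to 6 dp, full precision carried).
D = 0.111913² + 0.151625² + 0.097473² + 0.144404² + 0.151625² + 0.144404² + 0.083032² + 0.115523² = 0.012525 + 0.022990 + 0.009501 + 0.020853 + 0.022990 + 0.020853 + 0.006894 + 0.013346 = 0.129951.
To 4 decimal places, D = 0.1300.

0.1300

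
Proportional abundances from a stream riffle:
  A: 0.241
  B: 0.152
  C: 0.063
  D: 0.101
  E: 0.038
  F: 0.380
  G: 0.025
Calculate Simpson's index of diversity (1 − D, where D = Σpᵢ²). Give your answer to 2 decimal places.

D = 0.241² + 0.152² + 0.063² + 0.101² + 0.038² + 0.38² + 0.025² = 0.0581 + 0.0231 + 0.0040 + 0.0102 + 0.0014 + 0.1444 + 0.0006 = 0.2418 (working shown to 4 dp, full precision carried).
So 1 − D = 0.7582, i.e. 0.76 to 2 decimal places.

0.76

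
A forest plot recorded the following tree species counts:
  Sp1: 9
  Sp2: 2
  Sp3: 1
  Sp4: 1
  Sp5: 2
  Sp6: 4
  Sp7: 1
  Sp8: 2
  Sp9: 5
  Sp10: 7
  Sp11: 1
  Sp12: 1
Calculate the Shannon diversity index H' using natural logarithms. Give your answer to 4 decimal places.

Total N = 9+2+1+1+2+4+1+2+5+7+1+1 = 36, so the proportions are 0.25, 0.055556, 0.027778, 0.027778, 0.055556, 0.111111, 0.027778, 0.055556, 0.138889, 0.194444, 0.027778, 0.027778 (working shown to 6 dp, full precision carried).
Each pᵢ ln pᵢ term: 0.25×(-1.386294)=-0.346574, 0.055556×(-2.890372)=-0.160576, 0.027778×(-3.583519)=-0.099542, 0.027778×(-3.583519)=-0.099542, 0.055556×(-2.890372)=-0.160576, 0.111111×(-2.197225)=-0.244136, 0.027778×(-3.583519)=-0.099542, 0.055556×(-2.890372)=-0.160576, 0.138889×(-1.974081)=-0.274178, 0.194444×(-1.637609)=-0.318424, 0.027778×(-3.583519)=-0.099542, 0.027778×(-3.583519)=-0.099542.
Sum = -2.162751, so H' = 2.1628.

2.1628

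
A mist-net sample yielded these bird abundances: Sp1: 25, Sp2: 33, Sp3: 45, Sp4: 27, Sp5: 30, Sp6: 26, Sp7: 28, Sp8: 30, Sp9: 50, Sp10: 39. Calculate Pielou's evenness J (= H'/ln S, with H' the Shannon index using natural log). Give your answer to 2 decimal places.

Total N = 25+33+45+27+30+26+28+30+50+39 = 333, so the proportions are 0.0751, 0.0991, 0.1351, 0.0811, 0.0901, 0.0781, 0.0841, 0.0901, 0.1502, 0.1171 (working shown to 4 dp, full precision carried).
H' = −Σ pᵢ ln pᵢ = −((-0.1944) + (-0.2291) + (-0.2705) + (-0.2037) + (-0.2168) + (-0.1991) + (-0.2082) + (-0.2168) + (-0.2847) + (-0.2512)) = 2.2745.
With S = 10 species, ln S = 2.3026, so J = 2.2745/2.3026 = 0.9878, i.e. 0.99 to 2 decimal places.

0.99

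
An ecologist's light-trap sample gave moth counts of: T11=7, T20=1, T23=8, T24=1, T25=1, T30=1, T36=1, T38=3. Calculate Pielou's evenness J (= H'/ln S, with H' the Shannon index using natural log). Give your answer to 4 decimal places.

Total N = 7+1+8+1+1+1+1+3 = 23, so the proportions are 0.304348, 0.043478, 0.347826, 0.043478, 0.043478, 0.043478, 0.043478, 0.130435 (working shown to 6 dp, full precision carried).
H' = −Σ pᵢ ln pᵢ = −((-0.362047) + (-0.136326) + (-0.367323) + (-0.136326) + (-0.136326) + (-0.136326) + (-0.136326) + (-0.265680)) = 1.676679.
With S = 8 species, ln S = 2.079442, so J = 1.676679/2.079442 = 0.806312, i.e. 0.8063 to 4 decimal places.

0.8063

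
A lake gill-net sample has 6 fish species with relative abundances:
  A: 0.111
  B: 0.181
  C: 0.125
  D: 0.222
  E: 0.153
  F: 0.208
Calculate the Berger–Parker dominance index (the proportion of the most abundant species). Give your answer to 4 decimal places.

0.2220

The largest proportion is 0.222, i.e. d = 0.2220 to 4 decimal places.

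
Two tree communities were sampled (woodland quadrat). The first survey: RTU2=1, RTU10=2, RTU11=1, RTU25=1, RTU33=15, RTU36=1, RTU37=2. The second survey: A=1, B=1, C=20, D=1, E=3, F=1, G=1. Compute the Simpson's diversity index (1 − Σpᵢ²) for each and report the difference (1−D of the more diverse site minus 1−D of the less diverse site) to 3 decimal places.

0.080

The first survey: N=23, proportions 0.043478, 0.086957, 0.043478, 0.043478, 0.652174, 0.043478, 0.086957, giving 1−D = 0.551985 (working shown to 6 dp, full precision carried).
The second survey: N=28, proportions 0.035714, 0.035714, 0.714286, 0.035714, 0.107143, 0.035714, 0.035714, giving 1−D = 0.471939.
Difference = |0.551985 − 0.471939| = 0.080046, i.e. 0.080 to 3 decimal places.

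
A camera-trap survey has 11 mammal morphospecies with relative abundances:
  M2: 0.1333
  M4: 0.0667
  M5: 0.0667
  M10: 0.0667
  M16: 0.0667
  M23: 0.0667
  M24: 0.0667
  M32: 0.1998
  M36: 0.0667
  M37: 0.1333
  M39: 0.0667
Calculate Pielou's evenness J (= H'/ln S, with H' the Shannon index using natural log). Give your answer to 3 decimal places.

0.961

H' = −Σ pᵢ ln pᵢ = −((-0.26862) + (-0.18059) + (-0.18059) + (-0.18059) + (-0.18059) + (-0.18059) + (-0.18059) + (-0.32177) + (-0.18059) + (-0.26862) + (-0.18059)) = 2.30375 (working shown to 5 dp, full precision carried).
With S = 11 species, ln S = 2.39790, so J = 2.30375/2.39790 = 0.96074, i.e. 0.961 to 3 decimal places.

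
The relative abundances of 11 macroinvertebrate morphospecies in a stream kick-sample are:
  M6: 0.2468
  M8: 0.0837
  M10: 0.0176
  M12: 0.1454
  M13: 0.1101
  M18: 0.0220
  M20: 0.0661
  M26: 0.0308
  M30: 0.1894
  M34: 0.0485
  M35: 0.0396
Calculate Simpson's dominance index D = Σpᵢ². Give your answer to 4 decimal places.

0.1471

D = 0.2468² + 0.0837² + 0.0176² + 0.1454² + 0.1101² + 0.022² + 0.0661² + 0.0308² + 0.1894² + 0.0485² + 0.0396² = 0.060910 + 0.007006 + 0.000310 + 0.021141 + 0.012122 + 0.000484 + 0.004369 + 0.000949 + 0.035872 + 0.002352 + 0.001568 = 0.147083 (working shown to 6 dp, full precision carried).
To 4 decimal places, D = 0.1471.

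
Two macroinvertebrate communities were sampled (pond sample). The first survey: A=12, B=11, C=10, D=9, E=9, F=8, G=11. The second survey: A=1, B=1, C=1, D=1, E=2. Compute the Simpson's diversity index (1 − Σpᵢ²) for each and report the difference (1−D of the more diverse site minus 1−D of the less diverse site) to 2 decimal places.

The first survey: N=70, proportions 0.1714, 0.1571, 0.1429, 0.1286, 0.1286, 0.1143, 0.1571, giving 1−D = 0.8547 (working shown to 4 dp, full precision carried).
The second survey: N=6, proportions 0.1667, 0.1667, 0.1667, 0.1667, 0.3333, giving 1−D = 0.7778.
Difference = |0.8547 − 0.7778| = 0.0769, i.e. 0.08 to 2 decimal places.

0.08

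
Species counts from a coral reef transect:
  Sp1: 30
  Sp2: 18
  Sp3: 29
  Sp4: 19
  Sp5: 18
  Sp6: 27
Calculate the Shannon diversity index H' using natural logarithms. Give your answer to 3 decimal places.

Total N = 30+18+29+19+18+27 = 141, so the proportions are 0.21277, 0.12766, 0.20567, 0.13475, 0.12766, 0.19149 (working shown to 5 dp, full precision carried).
Each pᵢ ln pᵢ term: 0.21277×(-1.54756)=-0.32927, 0.12766×(-2.05839)=-0.26277, 0.20567×(-1.58146)=-0.32527, 0.13475×(-2.00432)=-0.27009, 0.12766×(-2.05839)=-0.26277, 0.19149×(-1.65292)=-0.31652.
Sum = -1.76668, so H' = 1.767.

1.767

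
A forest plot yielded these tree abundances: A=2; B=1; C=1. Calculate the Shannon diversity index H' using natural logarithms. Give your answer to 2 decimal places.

1.04

Total N = 2+1+1 = 4, so the proportions are 0.5, 0.25, 0.25 (working shown to 4 dp, full precision carried).
Each pᵢ ln pᵢ term: 0.5×(-0.6931)=-0.3466, 0.25×(-1.3863)=-0.3466, 0.25×(-1.3863)=-0.3466.
Sum = -1.0397, so H' = 1.04.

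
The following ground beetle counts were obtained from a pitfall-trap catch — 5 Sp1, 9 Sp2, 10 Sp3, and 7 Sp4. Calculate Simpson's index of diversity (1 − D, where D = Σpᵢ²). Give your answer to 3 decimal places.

0.735

Total N = 5+9+10+7 = 31, so the proportions are 0.16129, 0.29032, 0.32258, 0.22581 (working shown to 5 dp, full precision carried).
D = 0.16129² + 0.29032² + 0.32258² + 0.22581² = 0.02601 + 0.08429 + 0.10406 + 0.05099 = 0.26535.
So 1 − D = 0.73465, i.e. 0.735 to 3 decimal places.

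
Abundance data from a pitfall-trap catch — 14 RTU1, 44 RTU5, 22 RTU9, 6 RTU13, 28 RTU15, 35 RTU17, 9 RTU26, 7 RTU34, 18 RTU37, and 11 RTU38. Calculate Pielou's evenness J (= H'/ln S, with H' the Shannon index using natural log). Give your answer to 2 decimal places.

Total N = 14+44+22+6+28+35+9+7+18+11 = 194, so the proportions are 0.0722, 0.2268, 0.1134, 0.0309, 0.1443, 0.1804, 0.0464, 0.0361, 0.0928, 0.0567 (working shown to 4 dp, full precision carried).
H' = −Σ pᵢ ln pᵢ = −((-0.1897) + (-0.3365) + (-0.2469) + (-0.1075) + (-0.2794) + (-0.3090) + (-0.1425) + (-0.1199) + (-0.2206) + (-0.1627)) = 2.1145.
With S = 10 species, ln S = 2.3026, so J = 2.1145/2.3026 = 0.9183, i.e. 0.92 to 2 decimal places.

0.92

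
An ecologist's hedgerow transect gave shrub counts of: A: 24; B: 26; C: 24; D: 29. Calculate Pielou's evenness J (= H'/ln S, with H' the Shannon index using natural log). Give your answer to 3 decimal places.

Total N = 24+26+24+29 = 103, so the proportions are 0.23301, 0.25243, 0.23301, 0.28155 (working shown to 5 dp, full precision carried).
H' = −Σ pᵢ ln pᵢ = −((-0.33942) + (-0.34750) + (-0.33942) + (-0.35685)) = 1.38319.
With S = 4 species, ln S = 1.38629, so J = 1.38319/1.38629 = 0.99776, i.e. 0.998 to 3 decimal places.

0.998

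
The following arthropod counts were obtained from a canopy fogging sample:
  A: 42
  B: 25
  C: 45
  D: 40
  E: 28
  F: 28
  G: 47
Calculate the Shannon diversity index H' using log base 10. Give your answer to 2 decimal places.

Total N = 42+25+45+40+28+28+47 = 255, so the proportions are 0.1647, 0.098, 0.1765, 0.1569, 0.1098, 0.1098, 0.1843 (working shown to 4 dp, full precision carried).
Each pᵢ log₁₀ pᵢ term: 0.1647×(-0.7833)=-0.1290, 0.098×(-1.0086)=-0.0989, 0.1765×(-0.7533)=-0.1329, 0.1569×(-0.8045)=-0.1262, 0.1098×(-0.9594)=-0.1053, 0.1098×(-0.9594)=-0.1053, 0.1843×(-0.7344)=-0.1354.
Sum = -0.8331, so H' = 0.83.

0.83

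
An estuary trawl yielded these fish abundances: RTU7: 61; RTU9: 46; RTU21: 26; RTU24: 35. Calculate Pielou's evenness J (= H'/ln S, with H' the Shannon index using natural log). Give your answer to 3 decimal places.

Total N = 61+46+26+35 = 168, so the proportions are 0.3631, 0.27381, 0.15476, 0.20833 (working shown to 5 dp, full precision carried).
H' = −Σ pᵢ ln pᵢ = −((-0.36785) + (-0.35467) + (-0.28877) + (-0.32679)) = 1.33808.
With S = 4 species, ln S = 1.38629, so J = 1.33808/1.38629 = 0.96522, i.e. 0.965 to 3 decimal places.

0.965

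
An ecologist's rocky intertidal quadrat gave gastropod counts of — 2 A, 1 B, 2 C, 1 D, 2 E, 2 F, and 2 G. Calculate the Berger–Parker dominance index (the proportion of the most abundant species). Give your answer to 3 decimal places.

Total N = 2+1+2+1+2+2+2 = 12, so the proportions are 0.16667, 0.08333, 0.16667, 0.08333, 0.16667, 0.16667, 0.16667 (working shown to 5 dp, full precision carried).
The largest proportion is 0.16667, i.e. d = 0.167 to 3 decimal places.

0.167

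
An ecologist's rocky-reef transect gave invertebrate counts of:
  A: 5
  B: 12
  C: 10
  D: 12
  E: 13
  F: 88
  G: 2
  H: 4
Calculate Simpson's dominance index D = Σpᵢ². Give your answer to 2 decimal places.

0.39

Total N = 5+12+10+12+13+88+2+4 = 146, so the proportions are 0.0342, 0.0822, 0.0685, 0.0822, 0.089, 0.6027, 0.0137, 0.0274 (working shown to 4 dp, full precision carried).
D = 0.0342² + 0.0822² + 0.0685² + 0.0822² + 0.089² + 0.6027² + 0.0137² + 0.0274² = 0.0012 + 0.0068 + 0.0047 + 0.0068 + 0.0079 + 0.3633 + 0.0002 + 0.0008 = 0.3915.
To 2 decimal places, D = 0.39.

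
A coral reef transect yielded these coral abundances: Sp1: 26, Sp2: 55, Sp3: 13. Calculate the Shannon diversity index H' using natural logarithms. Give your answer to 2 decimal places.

0.94

Total N = 26+55+13 = 94, so the proportions are 0.2766, 0.5851, 0.1383 (working shown to 4 dp, full precision carried).
Each pᵢ ln pᵢ term: 0.2766×(-1.2852)=-0.3555, 0.5851×(-0.5360)=-0.3136, 0.1383×(-1.9783)=-0.2736.
Sum = -0.9427, so H' = 0.94.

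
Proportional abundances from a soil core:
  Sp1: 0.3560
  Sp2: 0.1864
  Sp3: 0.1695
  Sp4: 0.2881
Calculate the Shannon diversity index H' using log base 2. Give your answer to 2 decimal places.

1.93

Each pᵢ log₂ pᵢ term (working shown to 4 dp, full precision carried): 0.356×(-1.4901)=-0.5305, 0.1864×(-2.4235)=-0.4517, 0.1695×(-2.5606)=-0.4340, 0.2881×(-1.7954)=-0.5172.
Sum = -1.9335, so H' = 1.93.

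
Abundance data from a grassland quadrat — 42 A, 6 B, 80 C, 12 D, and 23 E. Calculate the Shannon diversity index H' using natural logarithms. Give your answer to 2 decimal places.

Total N = 42+6+80+12+23 = 163, so the proportions are 0.2577, 0.0368, 0.4908, 0.0736, 0.1411 (working shown to 4 dp, full precision carried).
Each pᵢ ln pᵢ term: 0.2577×(-1.3561)=-0.3494, 0.0368×(-3.3020)=-0.1215, 0.4908×(-0.7117)=-0.3493, 0.0736×(-2.6088)=-0.1921, 0.1411×(-1.9583)=-0.2763.
Sum = -1.2887, so H' = 1.29.

1.29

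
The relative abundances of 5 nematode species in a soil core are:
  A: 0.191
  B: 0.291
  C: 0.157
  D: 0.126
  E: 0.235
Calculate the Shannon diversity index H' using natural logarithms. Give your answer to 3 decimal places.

1.567

Each pᵢ ln pᵢ term (working shown to 5 dp, full precision carried): 0.191×(-1.65548)=-0.31620, 0.291×(-1.23443)=-0.35922, 0.157×(-1.85151)=-0.29069, 0.126×(-2.07147)=-0.26101, 0.235×(-1.44817)=-0.34032.
Sum = -1.56743, so H' = 1.567.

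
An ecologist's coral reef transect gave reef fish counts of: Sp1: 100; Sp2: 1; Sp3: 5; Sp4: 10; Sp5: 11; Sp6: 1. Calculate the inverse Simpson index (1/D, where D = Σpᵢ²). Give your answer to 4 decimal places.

Total N = 100+1+5+10+11+1 = 128, so the proportions are 0.78125, 0.0078125, 0.0390625, 0.078125, 0.0859375, 0.0078125 (working shown to 7 dp, full precision carried).
D = 0.78125² + 0.0078125² + 0.0390625² + 0.078125² + 0.0859375² + 0.0078125² = 0.6103516 + 0.0000610 + 0.0015259 + 0.0061035 + 0.0073853 + 0.0000610 = 0.6254883.
So 1/D = 1.598751, i.e. 1.5988 to 4 decimal places.

1.5988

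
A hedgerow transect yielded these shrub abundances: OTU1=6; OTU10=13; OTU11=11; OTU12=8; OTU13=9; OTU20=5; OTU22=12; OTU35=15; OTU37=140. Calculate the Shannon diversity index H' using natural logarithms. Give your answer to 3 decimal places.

1.384

Total N = 6+13+11+8+9+5+12+15+140 = 219, so the proportions are 0.0274, 0.05936, 0.05023, 0.03653, 0.0411, 0.02283, 0.05479, 0.06849, 0.63927 (working shown to 5 dp, full precision carried).
Each pᵢ ln pᵢ term: 0.0274×(-3.59731)=-0.09856, 0.05936×(-2.82412)=-0.16764, 0.05023×(-2.99118)=-0.15024, 0.03653×(-3.30963)=-0.12090, 0.0411×(-3.19185)=-0.13117, 0.02283×(-3.77963)=-0.08629, 0.05479×(-2.90417)=-0.15913, 0.06849×(-2.68102)=-0.18363, 0.63927×(-0.44743)=-0.28603.
Sum = -1.38360, so H' = 1.384.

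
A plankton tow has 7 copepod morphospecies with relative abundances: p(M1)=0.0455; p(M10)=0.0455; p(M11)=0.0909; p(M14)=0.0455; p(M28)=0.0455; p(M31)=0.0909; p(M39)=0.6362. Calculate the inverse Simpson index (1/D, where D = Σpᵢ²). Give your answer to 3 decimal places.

2.328

D = 0.0455² + 0.0455² + 0.0909² + 0.0455² + 0.0455² + 0.0909² + 0.6362² = 0.002070 + 0.002070 + 0.008263 + 0.002070 + 0.002070 + 0.008263 + 0.404750 = 0.429557 (working shown to 6 dp, full precision carried).
So 1/D = 2.32798, i.e. 2.328 to 3 decimal places.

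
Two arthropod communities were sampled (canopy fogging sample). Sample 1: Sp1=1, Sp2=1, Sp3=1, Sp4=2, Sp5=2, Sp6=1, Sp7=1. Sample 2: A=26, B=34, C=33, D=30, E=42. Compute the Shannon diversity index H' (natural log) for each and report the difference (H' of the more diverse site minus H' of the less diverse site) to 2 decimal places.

Sample 1: N=9, proportions 0.1111, 0.1111, 0.1111, 0.2222, 0.2222, 0.1111, 0.1111, giving H' = 1.8892 (working shown to 4 dp, full precision carried).
Sample 2: N=165, proportions 0.1576, 0.2061, 0.2, 0.1818, 0.2545, giving H' = 1.5968.
Difference = |1.8892 − 1.5968| = 0.2924, i.e. 0.29 to 2 decimal places.

0.29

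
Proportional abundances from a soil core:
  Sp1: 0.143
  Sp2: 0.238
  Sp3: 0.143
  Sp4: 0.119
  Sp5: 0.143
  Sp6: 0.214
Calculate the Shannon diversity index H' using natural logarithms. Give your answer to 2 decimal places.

1.76

Each pᵢ ln pᵢ term (working shown to 4 dp, full precision carried): 0.143×(-1.9449)=-0.2781, 0.238×(-1.4355)=-0.3416, 0.143×(-1.9449)=-0.2781, 0.119×(-2.1286)=-0.2533, 0.143×(-1.9449)=-0.2781, 0.214×(-1.5418)=-0.3299.
Sum = -1.7593, so H' = 1.76.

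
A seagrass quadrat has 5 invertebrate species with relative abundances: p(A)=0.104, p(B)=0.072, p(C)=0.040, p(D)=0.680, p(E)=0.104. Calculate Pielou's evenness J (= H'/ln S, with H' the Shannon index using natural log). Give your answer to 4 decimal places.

0.6532

H' = −Σ pᵢ ln pᵢ = −((-0.235390) + (-0.189438) + (-0.128755) + (-0.262250) + (-0.235390)) = 1.051224 (working shown to 6 dp, full precision carried).
With S = 5 species, ln S = 1.609438, so J = 1.051224/1.609438 = 0.653162, i.e. 0.6532 to 4 decimal places.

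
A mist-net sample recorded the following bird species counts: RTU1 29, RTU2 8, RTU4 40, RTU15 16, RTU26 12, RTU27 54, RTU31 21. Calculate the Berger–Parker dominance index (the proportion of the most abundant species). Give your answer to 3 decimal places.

Total N = 29+8+40+16+12+54+21 = 180, so the proportions are 0.16111, 0.04444, 0.22222, 0.08889, 0.06667, 0.3, 0.11667 (working shown to 5 dp, full precision carried).
The largest proportion is 0.3, i.e. d = 0.300 to 3 decimal places.

0.300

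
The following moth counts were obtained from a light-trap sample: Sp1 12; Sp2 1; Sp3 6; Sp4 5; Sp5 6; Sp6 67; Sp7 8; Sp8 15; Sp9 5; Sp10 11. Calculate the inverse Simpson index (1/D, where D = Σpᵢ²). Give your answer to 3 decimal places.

Total N = 12+1+6+5+6+67+8+15+5+11 = 136, so the proportions are 0.0882353, 0.0073529, 0.0441176, 0.0367647, 0.0441176, 0.4926471, 0.0588235, 0.1102941, 0.0367647, 0.0808824 (working shown to 7 dp, full precision carried).
D = 0.0882353² + 0.0073529² + 0.0441176² + 0.0367647² + 0.0441176² + 0.4926471² + 0.0588235² + 0.1102941² + 0.0367647² + 0.0808824² = 0.0077855 + 0.0000541 + 0.0019464 + 0.0013516 + 0.0019464 + 0.2427011 + 0.0034602 + 0.0121648 + 0.0013516 + 0.0065420 = 0.2793036.
So 1/D = 3.58033, i.e. 3.580 to 3 decimal places.

3.580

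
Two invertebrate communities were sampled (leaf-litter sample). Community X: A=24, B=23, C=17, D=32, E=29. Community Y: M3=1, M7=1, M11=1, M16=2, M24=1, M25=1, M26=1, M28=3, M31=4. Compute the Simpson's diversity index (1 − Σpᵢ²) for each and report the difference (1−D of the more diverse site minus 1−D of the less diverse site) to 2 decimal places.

0.05

Community X: N=125, proportions 0.192, 0.184, 0.136, 0.256, 0.232, giving 1−D = 0.7914 (working shown to 4 dp, full precision carried).
Community Y: N=15, proportions 0.0667, 0.0667, 0.0667, 0.1333, 0.0667, 0.0667, 0.0667, 0.2, 0.2667, giving 1−D = 0.8444.
Difference = |0.7914 − 0.8444| = 0.0530, i.e. 0.05 to 2 decimal places.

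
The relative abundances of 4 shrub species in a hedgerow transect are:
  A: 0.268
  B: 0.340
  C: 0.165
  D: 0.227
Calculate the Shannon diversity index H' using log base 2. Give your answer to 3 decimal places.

Each pᵢ log₂ pᵢ term (working shown to 5 dp, full precision carried): 0.268×(-1.89970)=-0.50912, 0.34×(-1.55639)=-0.52917, 0.165×(-2.59946)=-0.42891, 0.227×(-2.13924)=-0.48561.
Sum = -1.95281, so H' = 1.953.

1.953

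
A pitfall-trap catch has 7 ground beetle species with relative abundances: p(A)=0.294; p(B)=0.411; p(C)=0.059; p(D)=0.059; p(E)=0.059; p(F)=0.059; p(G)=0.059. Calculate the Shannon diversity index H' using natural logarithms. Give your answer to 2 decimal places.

1.56

Each pᵢ ln pᵢ term (working shown to 4 dp, full precision carried): 0.294×(-1.2242)=-0.3599, 0.411×(-0.8892)=-0.3654, 0.059×(-2.8302)=-0.1670, 0.059×(-2.8302)=-0.1670, 0.059×(-2.8302)=-0.1670, 0.059×(-2.8302)=-0.1670, 0.059×(-2.8302)=-0.1670.
Sum = -1.5603, so H' = 1.56.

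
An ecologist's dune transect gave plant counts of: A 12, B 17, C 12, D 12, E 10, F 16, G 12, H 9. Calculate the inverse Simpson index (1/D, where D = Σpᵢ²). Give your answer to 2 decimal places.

Total N = 12+17+12+12+10+16+12+9 = 100, so the proportions are 0.12, 0.17, 0.12, 0.12, 0.1, 0.16, 0.12, 0.09 (working shown to 6 dp, full precision carried).
D = 0.12² + 0.17² + 0.12² + 0.12² + 0.1² + 0.16² + 0.12² + 0.09² = 0.014400 + 0.028900 + 0.014400 + 0.014400 + 0.010000 + 0.025600 + 0.014400 + 0.008100 = 0.130200.
So 1/D = 7.6805, i.e. 7.68 to 2 decimal places.

7.68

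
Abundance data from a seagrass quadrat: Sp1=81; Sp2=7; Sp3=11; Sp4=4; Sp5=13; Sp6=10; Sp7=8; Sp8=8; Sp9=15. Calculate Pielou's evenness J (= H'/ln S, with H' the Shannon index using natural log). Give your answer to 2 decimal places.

0.76

Total N = 81+7+11+4+13+10+8+8+15 = 157, so the proportions are 0.5159, 0.0446, 0.0701, 0.0255, 0.0828, 0.0637, 0.051, 0.051, 0.0955 (working shown to 4 dp, full precision carried).
H' = −Σ pᵢ ln pᵢ = −((-0.3414) + (-0.1387) + (-0.1863) + (-0.0935) + (-0.2063) + (-0.1754) + (-0.1517) + (-0.1517) + (-0.2243)) = 1.6693.
With S = 9 species, ln S = 2.1972, so J = 1.6693/2.1972 = 0.7597, i.e. 0.76 to 2 decimal places.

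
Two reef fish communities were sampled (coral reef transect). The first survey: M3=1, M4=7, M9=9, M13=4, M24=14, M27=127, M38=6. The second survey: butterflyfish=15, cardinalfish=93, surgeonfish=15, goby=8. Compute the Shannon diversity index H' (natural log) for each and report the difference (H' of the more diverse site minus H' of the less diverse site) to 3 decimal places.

The first survey: N=168, proportions 0.00595, 0.04167, 0.05357, 0.02381, 0.08333, 0.75595, 0.03571, giving H' = 0.94628 (working shown to 5 dp, full precision carried).
The second survey: N=131, proportions 0.1145, 0.70992, 0.1145, 0.06107, giving H' = 0.91024.
Difference = |0.94628 − 0.91024| = 0.03604, i.e. 0.036 to 3 decimal places.

0.036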